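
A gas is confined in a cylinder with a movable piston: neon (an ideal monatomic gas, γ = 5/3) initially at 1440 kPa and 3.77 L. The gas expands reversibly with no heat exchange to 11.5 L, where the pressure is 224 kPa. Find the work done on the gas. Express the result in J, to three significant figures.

Adiabatic: W = (P₁V₁ − P₂V₂)/(γ − 1) with γ = 5/3.
P₁V₁ = 5429 J, P₂V₂ = 2576 J.
W = (5429 − 2576) / 0.6667 = 4279 J.
Work on gas = −W_by = -4279 J.

W ≈ -4280 J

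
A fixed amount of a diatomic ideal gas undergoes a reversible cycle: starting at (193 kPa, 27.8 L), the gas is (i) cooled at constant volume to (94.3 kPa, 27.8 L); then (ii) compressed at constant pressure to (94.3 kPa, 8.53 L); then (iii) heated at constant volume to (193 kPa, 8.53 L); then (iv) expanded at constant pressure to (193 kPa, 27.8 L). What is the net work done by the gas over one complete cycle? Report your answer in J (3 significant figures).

W_net ≈ 1900 J

Constant-volume legs do no work.
W(ii) = (94.3)(8.53 − 27.8) = -1817 J; W(iv) = (193)(27.8 − 8.53) = 3719 J.
W_net = -1817 + 3719 = 1902 J (the clockwise enclosed area).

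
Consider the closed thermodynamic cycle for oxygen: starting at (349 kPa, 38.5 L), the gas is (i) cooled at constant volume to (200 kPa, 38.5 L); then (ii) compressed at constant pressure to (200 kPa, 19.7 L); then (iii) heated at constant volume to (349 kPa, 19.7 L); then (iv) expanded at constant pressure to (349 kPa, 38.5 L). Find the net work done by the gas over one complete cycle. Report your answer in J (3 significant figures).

W_net ≈ 2800 J

Constant-volume legs do no work.
W(ii) = (200)(19.7 − 38.5) = -3760 J; W(iv) = (349)(38.5 − 19.7) = 6561 J.
W_net = -3760 + 6561 = 2801 J (the clockwise enclosed area).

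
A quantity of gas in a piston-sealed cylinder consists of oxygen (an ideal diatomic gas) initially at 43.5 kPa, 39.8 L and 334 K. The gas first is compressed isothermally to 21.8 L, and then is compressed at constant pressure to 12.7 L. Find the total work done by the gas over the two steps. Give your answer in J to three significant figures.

W_total ≈ -1760 J

Step 1 (isothermal): W = P₁V₁ ln(V₂/V₁) = (1731) ln(21.8/39.8) = -1042 J.
After step 1: P = 79.42 kPa, V = 21.8 L, T = 334 K.
Step 2 (isobaric): W = PΔV = (79.42 kPa)(12.7 − 21.8 L) = -722.7 J.
W_total = -1042 − 722.7 = -1765 J.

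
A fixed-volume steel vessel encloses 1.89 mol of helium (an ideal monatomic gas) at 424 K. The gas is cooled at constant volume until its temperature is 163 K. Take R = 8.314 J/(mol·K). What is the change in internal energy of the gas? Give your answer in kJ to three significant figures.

ΔU ≈ -6.15 kJ

Constant volume ⇒ W = 0, so Q = ΔU = nCᵥΔT with Cᵥ = 3R/2 = 12.47 J/(mol·K).
ΔU = (1.89)(12.47)(163 − 424) = -6152 J.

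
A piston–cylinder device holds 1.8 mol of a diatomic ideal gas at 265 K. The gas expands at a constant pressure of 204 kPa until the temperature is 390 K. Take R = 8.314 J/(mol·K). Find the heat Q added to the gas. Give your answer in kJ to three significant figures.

Isobaric: W = nRΔT = (1.8)(8.314)(125) = 1871 J.
ΔU = nCᵥΔT with Cᵥ = 5R/2: ΔU = (1.8)(20.79)(125) = 4677 J.
Q = ΔU + W = 4677 + 1871 = 6547 J.

Q ≈ 6.55 kJ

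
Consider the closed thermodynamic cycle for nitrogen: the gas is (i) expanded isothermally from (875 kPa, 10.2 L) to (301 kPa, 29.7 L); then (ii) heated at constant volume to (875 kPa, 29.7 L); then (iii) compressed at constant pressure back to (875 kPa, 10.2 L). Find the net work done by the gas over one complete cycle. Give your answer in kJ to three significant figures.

W_net ≈ -7.52 kJ

Leg (i): W = PᵢVᵢ ln(V_f/Vᵢ) = (8925) ln(29.7/10.2) = 9539 J.
Leg (ii): W = 0.
Leg (iii): W = PΔV = (875)(10.2 − 29.7) = -17062 J.
W_net = 9539 − 17062 = -7524 J.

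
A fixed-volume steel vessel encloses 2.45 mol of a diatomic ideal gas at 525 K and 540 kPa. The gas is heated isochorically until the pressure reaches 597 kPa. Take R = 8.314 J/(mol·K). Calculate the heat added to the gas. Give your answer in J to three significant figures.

Constant volume ⇒ W = 0, so Q = ΔU = nCᵥΔT with Cᵥ = 5R/2 = 20.79 J/(mol·K).
At constant V, T₂/T₁ = P₂/P₁ ⇒ ΔT = T₁(P₂/P₁ − 1) = 525·(597/540 − 1) = 55.42 K.
ΔU = (2.45)(20.79)(55.42) = 2822 J.

Q ≈ 2820 J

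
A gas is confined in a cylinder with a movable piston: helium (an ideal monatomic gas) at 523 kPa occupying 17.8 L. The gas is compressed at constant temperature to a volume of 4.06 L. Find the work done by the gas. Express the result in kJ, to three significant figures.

Isothermal: W = nRT ln(V₂/V₁) = P₁V₁ ln(V₂/V₁).
P₁V₁ = (523 kPa)(17.8 L) = 9309 J.
W = 9309 × ln(4.06/17.8) = 9309 × -1.478
W_by_gas = -13759 J.

W ≈ -13.8 kJ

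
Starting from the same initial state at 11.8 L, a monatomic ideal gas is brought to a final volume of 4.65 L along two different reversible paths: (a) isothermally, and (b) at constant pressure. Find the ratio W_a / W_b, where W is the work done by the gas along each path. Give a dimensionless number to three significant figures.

Path (a) isothermal: W = P₁V₁ ln(V₂/V₁) → W_a/(P₁V₁) = -0.9312.
Path (b) isobaric: W = P₁(V₂ − V₁) → W_b/(P₁V₁) = -0.6059.
W_a / W_b = -0.9312 / -0.6059 = 1.537.

W_a / W_b ≈ 1.54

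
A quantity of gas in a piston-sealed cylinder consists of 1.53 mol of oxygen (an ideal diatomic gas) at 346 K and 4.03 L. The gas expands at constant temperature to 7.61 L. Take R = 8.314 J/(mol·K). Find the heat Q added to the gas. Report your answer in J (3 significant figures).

Q ≈ 2800 J

Isothermal ⇒ ΔU = 0, so Q = W = nRT ln(V₂/V₁).
Q = (1.53)(8.314)(346) ln(7.61/4.03) = 4401 × 0.6357 = 2798 J.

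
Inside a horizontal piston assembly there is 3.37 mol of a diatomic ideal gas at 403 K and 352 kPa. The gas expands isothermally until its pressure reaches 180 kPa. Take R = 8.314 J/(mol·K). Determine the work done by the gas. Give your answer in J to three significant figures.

W ≈ 7570 J

Isothermal process: W = nRT ln(V₂/V₁) = nRT ln(P₁/P₂).
W = (3.37)(8.314)(403) × ln(352/180)
  = 11291 × ln(1.956) = 11291 × 0.6707
W_by_gas = 7573 J.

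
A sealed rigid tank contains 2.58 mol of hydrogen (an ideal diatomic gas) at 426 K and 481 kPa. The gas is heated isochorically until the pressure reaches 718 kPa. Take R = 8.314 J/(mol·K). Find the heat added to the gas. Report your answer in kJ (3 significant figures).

Constant volume ⇒ W = 0, so Q = ΔU = nCᵥΔT with Cᵥ = 5R/2 = 20.79 J/(mol·K).
At constant V, T₂/T₁ = P₂/P₁ ⇒ ΔT = T₁(P₂/P₁ − 1) = 426·(718/481 − 1) = 209.9 K.
ΔU = (2.58)(20.79)(209.9) = 11256 J.

Q ≈ 11.3 kJ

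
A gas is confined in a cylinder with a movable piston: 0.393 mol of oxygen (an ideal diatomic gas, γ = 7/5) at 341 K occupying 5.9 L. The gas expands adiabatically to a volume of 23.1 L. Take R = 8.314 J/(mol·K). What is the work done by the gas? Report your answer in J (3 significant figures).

W ≈ 1170 J

Adiabatic: TV^(γ−1) = const with γ = 7/5.
T₂ = T₁ (V₁/V₂)^(γ−1) = 341 × (5.9/23.1)^0.4 = 341 × 0.5793 = 197.5 K.
W_by = nCᵥ(T₁ − T₂) = (0.393)(20.79)(341 − 197.5) = 1172 J.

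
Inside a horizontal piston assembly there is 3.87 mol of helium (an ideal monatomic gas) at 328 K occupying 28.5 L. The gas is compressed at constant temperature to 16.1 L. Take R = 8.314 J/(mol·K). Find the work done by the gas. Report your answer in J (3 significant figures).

Isothermal: W = nRT ln(V₂/V₁).
W = (3.87)(8.314)(328) × ln(16.1/28.5)
  = 10553 × -0.5711
W_by_gas = -6027 J.

W ≈ -6030 J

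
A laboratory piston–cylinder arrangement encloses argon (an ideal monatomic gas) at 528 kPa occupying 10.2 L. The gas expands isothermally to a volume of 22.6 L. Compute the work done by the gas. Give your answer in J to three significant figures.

Isothermal: W = nRT ln(V₂/V₁) = P₁V₁ ln(V₂/V₁).
P₁V₁ = (528 kPa)(10.2 L) = 5386 J.
W = 5386 × ln(22.6/10.2) = 5386 × 0.7956
W_by_gas = 4285 J.

W ≈ 4280 J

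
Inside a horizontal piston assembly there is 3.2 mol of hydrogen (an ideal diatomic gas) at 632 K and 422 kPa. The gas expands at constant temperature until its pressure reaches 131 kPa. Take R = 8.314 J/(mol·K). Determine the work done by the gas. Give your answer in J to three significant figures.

Isothermal process: W = nRT ln(V₂/V₁) = nRT ln(P₁/P₂).
W = (3.2)(8.314)(632) × ln(422/131)
  = 16814 × ln(3.221) = 16814 × 1.17
W_by_gas = 19669 J.

W ≈ 19700 J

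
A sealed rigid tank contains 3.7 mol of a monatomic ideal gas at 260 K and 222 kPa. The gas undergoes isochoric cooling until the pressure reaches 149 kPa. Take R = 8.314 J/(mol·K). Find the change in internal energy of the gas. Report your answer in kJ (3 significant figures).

ΔU ≈ -3.94 kJ

Constant volume ⇒ W = 0, so Q = ΔU = nCᵥΔT with Cᵥ = 3R/2 = 12.47 J/(mol·K).
At constant V, T₂/T₁ = P₂/P₁ ⇒ ΔT = T₁(P₂/P₁ − 1) = 260·(149/222 − 1) = -85.5 K.
ΔU = (3.7)(12.47)(-85.5) = -3945 J.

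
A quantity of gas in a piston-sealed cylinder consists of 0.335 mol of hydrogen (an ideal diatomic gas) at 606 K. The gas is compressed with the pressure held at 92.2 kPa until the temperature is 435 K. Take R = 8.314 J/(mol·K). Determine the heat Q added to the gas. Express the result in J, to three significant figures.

Q ≈ -1670 J

Isobaric: W = nRΔT = (0.335)(8.314)(-171) = -476.3 J.
ΔU = nCᵥΔT with Cᵥ = 5R/2: ΔU = (0.335)(20.79)(-171) = -1191 J.
Q = ΔU + W = -1191 − 476.3 = -1667 J.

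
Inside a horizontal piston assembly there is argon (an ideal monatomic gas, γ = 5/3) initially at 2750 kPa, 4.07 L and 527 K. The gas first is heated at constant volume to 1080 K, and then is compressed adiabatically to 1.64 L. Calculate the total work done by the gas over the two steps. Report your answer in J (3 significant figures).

W_total ≈ -28700 J

Step 1 (isochoric): W = 0 (constant volume).
After step 1: P = 5636 kPa (V unchanged).
Step 2 (adiabatic): W = (P₁V₁ − P₂V₂)/(γ−1) = (22937 − 42044)/0.667 = -28661 J.
W_total = 0 − 28661 = -28661 J.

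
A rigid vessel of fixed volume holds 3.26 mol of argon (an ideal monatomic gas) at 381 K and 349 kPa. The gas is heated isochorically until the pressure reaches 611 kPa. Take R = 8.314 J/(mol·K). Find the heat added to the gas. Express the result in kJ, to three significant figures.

Constant volume ⇒ W = 0, so Q = ΔU = nCᵥΔT with Cᵥ = 3R/2 = 12.47 J/(mol·K).
At constant V, T₂/T₁ = P₂/P₁ ⇒ ΔT = T₁(P₂/P₁ − 1) = 381·(611/349 − 1) = 286 K.
ΔU = (3.26)(12.47)(286) = 11628 J.

Q ≈ 11.6 kJ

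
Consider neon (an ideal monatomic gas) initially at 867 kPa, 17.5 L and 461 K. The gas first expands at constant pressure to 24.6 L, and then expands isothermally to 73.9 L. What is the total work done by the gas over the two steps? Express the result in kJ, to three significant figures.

W_total ≈ 29.6 kJ

Step 1 (isobaric): W = PΔV = (867 kPa)(24.6 − 17.5 L) = 6156 J.
After step 1: P = 867 kPa, V = 24.6 L, T = 648 K.
Step 2 (isothermal): W = P₁V₁ ln(V₂/V₁) = (21328) ln(73.9/24.6) = 23460 J.
W_total = 6156 + 23460 = 29616 J.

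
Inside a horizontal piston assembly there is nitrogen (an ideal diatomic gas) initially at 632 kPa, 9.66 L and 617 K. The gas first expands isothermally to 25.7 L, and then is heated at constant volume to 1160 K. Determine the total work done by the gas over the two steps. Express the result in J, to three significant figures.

Step 1 (isothermal): W = P₁V₁ ln(V₂/V₁) = (6105) ln(25.7/9.66) = 5974 J.
Step 2 (isochoric): W = 0 (constant volume).
W_total = 5974 + 0 = 5974 J.

W_total ≈ 5970 J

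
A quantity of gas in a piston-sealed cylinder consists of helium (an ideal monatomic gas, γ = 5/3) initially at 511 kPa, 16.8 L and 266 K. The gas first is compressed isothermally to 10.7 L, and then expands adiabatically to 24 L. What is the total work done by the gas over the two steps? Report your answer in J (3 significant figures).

Step 1 (isothermal): W = P₁V₁ ln(V₂/V₁) = (8585) ln(10.7/16.8) = -3873 J.
After step 1: P = 802.3 kPa, V = 10.7 L, T = 266 K.
Step 2 (adiabatic): W = (P₁V₁ − P₂V₂)/(γ−1) = (8585 − 5010)/0.667 = 5362 J.
W_total = -3873 + 5362 = 1489 J.

W_total ≈ 1490 J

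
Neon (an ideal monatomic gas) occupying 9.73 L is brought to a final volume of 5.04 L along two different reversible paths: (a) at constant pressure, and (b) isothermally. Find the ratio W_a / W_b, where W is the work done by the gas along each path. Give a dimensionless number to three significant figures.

Path (a) isobaric: W = P₁(V₂ − V₁) → W_a/(P₁V₁) = -0.482.
Path (b) isothermal: W = P₁V₁ ln(V₂/V₁) → W_b/(P₁V₁) = -0.6578.
W_a / W_b = -0.482 / -0.6578 = 0.7328.

W_a / W_b ≈ 0.733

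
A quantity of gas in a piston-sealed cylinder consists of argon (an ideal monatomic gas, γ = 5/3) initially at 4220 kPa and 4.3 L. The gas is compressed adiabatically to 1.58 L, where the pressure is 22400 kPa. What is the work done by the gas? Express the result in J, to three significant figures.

Adiabatic: W = (P₁V₁ − P₂V₂)/(γ − 1) with γ = 5/3.
P₁V₁ = 18146 J, P₂V₂ = 35392 J.
W = (18146 − 35392) / 0.6667 = -25869 J.

W ≈ -25900 J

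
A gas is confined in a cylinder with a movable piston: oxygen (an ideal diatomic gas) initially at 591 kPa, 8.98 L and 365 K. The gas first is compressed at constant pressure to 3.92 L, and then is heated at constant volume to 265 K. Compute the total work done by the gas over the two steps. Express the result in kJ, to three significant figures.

W_total ≈ -2.99 kJ

Step 1 (isobaric): W = PΔV = (591 kPa)(3.92 − 8.98 L) = -2990 J.
Step 2 (isochoric): W = 0 (constant volume).
W_total = -2990 + 0 = -2990 J.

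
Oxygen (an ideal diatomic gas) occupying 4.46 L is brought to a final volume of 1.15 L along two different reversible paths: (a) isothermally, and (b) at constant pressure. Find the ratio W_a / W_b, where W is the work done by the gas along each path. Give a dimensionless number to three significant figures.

Path (a) isothermal: W = P₁V₁ ln(V₂/V₁) → W_a/(P₁V₁) = -1.355.
Path (b) isobaric: W = P₁(V₂ − V₁) → W_b/(P₁V₁) = -0.7422.
W_a / W_b = -1.355 / -0.7422 = 1.826.

W_a / W_b ≈ 1.83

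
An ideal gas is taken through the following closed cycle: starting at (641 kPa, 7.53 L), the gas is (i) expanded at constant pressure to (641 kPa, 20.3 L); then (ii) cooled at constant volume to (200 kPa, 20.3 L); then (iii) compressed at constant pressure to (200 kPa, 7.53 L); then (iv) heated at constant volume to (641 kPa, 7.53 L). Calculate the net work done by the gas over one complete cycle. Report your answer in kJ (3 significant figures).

Constant-volume legs do no work.
W(i) = (641)(20.3 − 7.53) = 8186 J; W(iii) = (200)(7.53 − 20.3) = -2554 J.
W_net = 8186 − 2554 = 5632 J (the clockwise enclosed area).

W_net ≈ 5.63 kJ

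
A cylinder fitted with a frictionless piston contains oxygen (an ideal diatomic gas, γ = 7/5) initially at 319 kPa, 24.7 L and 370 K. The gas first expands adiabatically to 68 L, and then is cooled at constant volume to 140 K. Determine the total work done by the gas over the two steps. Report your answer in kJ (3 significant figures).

W_total ≈ 6.56 kJ

Step 1 (adiabatic): W = (P₁V₁ − P₂V₂)/(γ−1) = (7879 − 5255)/0.4 = 6561 J.
Step 2 (isochoric): W = 0 (constant volume).
W_total = 6561 + 0 = 6561 J.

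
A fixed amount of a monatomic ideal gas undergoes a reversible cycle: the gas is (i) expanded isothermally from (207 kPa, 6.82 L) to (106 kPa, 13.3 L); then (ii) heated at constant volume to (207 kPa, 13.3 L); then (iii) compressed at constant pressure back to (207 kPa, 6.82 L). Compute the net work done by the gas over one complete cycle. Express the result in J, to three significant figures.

Leg (i): W = PᵢVᵢ ln(V_f/Vᵢ) = (1412) ln(13.3/6.82) = 942.9 J.
Leg (ii): W = 0.
Leg (iii): W = PΔV = (207)(6.82 − 13.3) = -1341 J.
W_net = 942.9 − 1341 = -398.5 J.

W_net ≈ -398 J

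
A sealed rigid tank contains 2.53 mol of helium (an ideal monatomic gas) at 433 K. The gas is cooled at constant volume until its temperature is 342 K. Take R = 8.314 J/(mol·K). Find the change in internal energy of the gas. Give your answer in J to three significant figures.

Constant volume ⇒ W = 0, so Q = ΔU = nCᵥΔT with Cᵥ = 3R/2 = 12.47 J/(mol·K).
ΔU = (2.53)(12.47)(342 − 433) = -2871 J.

ΔU ≈ -2870 J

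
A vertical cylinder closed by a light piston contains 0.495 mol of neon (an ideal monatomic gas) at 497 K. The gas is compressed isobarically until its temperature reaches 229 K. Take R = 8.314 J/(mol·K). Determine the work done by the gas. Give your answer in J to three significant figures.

W ≈ -1100 J

Isobaric: W = P ΔV = nR ΔT.
W = (0.495)(8.314)(229 − 497) = -1103 J.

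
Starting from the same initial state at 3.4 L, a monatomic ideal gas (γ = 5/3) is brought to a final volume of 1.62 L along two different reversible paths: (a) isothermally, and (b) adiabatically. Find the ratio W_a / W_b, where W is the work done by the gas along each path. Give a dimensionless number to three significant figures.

W_a / W_b ≈ 0.773

Path (a) isothermal: W = P₁V₁ ln(V₂/V₁) → W_a/(P₁V₁) = -0.7413.
Path (b) adiabatic: W = P₁V₁(1 − (V₁/V₂)^(γ−1))/(γ−1) → W_b/(P₁V₁) = -0.9589.
W_a / W_b = -0.7413 / -0.9589 = 0.7732.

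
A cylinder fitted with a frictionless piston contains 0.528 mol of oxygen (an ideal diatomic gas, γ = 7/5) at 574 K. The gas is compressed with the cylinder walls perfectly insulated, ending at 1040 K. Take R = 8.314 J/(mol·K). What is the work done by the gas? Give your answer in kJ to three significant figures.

Adiabatic ⇒ Q = 0, so W_by = −ΔU = nCᵥ(T₁ − T₂).
Cᵥ = 5R/2 = 20.79 J/(mol·K).
W = (0.528)(20.79)(574 − 1040) = -5114 J.

W ≈ -5.11 kJ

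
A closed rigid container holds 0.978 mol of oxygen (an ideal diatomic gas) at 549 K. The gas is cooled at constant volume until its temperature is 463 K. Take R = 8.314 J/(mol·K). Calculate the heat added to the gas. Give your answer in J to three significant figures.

Q ≈ -1750 J

Constant volume ⇒ W = 0, so Q = ΔU = nCᵥΔT with Cᵥ = 5R/2 = 20.79 J/(mol·K).
ΔU = (0.978)(20.79)(463 − 549) = -1748 J.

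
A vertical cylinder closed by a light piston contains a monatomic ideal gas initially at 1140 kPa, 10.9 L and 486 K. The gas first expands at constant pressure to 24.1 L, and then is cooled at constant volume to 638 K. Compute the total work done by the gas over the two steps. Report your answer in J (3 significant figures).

Step 1 (isobaric): W = PΔV = (1140 kPa)(24.1 − 10.9 L) = 15048 J.
Step 2 (isochoric): W = 0 (constant volume).
W_total = 15048 + 0 = 15048 J.

W_total ≈ 15000 J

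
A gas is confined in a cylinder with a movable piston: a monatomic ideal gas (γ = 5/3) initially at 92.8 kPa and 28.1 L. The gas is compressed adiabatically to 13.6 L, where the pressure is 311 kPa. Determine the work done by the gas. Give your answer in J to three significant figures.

W ≈ -2430 J

Adiabatic: W = (P₁V₁ − P₂V₂)/(γ − 1) with γ = 5/3.
P₁V₁ = 2608 J, P₂V₂ = 4230 J.
W = (2608 − 4230) / 0.6667 = -2433 J.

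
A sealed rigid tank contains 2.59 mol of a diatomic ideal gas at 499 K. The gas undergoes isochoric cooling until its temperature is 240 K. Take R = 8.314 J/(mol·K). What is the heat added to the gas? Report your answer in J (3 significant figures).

Q ≈ -13900 J

Constant volume ⇒ W = 0, so Q = ΔU = nCᵥΔT with Cᵥ = 5R/2 = 20.79 J/(mol·K).
ΔU = (2.59)(20.79)(240 − 499) = -13943 J.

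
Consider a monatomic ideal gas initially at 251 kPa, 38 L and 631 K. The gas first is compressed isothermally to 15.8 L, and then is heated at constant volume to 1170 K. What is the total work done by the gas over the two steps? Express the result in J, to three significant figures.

W_total ≈ -8370 J

Step 1 (isothermal): W = P₁V₁ ln(V₂/V₁) = (9538) ln(15.8/38) = -8370 J.
Step 2 (isochoric): W = 0 (constant volume).
W_total = -8370 + 0 = -8370 J.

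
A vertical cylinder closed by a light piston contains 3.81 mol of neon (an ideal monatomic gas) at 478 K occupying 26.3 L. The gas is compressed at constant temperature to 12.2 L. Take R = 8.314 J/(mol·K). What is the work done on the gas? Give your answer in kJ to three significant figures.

Isothermal: W = nRT ln(V₂/V₁).
W = (3.81)(8.314)(478) × ln(12.2/26.3)
  = 15141 × -0.7681
W_by_gas = -11631 J; work on gas = −W_by = 11631 J.

W ≈ 11.6 kJ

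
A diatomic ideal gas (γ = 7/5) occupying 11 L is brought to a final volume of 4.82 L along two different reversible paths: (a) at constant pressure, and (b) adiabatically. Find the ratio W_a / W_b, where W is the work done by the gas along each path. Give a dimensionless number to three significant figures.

Path (a) isobaric: W = P₁(V₂ − V₁) → W_a/(P₁V₁) = -0.5618.
Path (b) adiabatic: W = P₁V₁(1 − (V₁/V₂)^(γ−1))/(γ−1) → W_b/(P₁V₁) = -0.9776.
W_a / W_b = -0.5618 / -0.9776 = 0.5747.

W_a / W_b ≈ 0.575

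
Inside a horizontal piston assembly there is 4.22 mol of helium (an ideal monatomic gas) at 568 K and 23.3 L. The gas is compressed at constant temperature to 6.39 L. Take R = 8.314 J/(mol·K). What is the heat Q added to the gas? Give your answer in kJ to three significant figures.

Q ≈ -25.8 kJ

Isothermal ⇒ ΔU = 0, so Q = W = nRT ln(V₂/V₁).
Q = (4.22)(8.314)(568) ln(6.39/23.3) = 19928 × -1.294 = -25782 J.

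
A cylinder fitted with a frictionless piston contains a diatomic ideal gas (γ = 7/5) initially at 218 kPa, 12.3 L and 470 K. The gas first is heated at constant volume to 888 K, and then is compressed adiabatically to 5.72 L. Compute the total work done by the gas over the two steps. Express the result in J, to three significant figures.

Step 1 (isochoric): W = 0 (constant volume).
After step 1: P = 411.9 kPa (V unchanged).
Step 2 (adiabatic): W = (P₁V₁ − P₂V₂)/(γ−1) = (5066 − 6881)/0.4 = -4538 J.
W_total = 0 − 4538 = -4538 J.

W_total ≈ -4540 J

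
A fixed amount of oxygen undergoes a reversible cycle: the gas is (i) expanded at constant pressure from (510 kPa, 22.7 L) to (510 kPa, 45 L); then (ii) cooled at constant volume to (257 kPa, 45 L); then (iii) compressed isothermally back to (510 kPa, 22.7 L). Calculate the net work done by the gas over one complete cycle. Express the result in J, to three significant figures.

W_net ≈ 3460 J

Leg (i): W = PΔV = (510)(45 − 22.7) = 11373 J.
Leg (ii): W = 0.
Leg (iii): W = PᵢVᵢ ln(V_f/Vᵢ) = (11565) ln(22.7/45) = -7914 J.
W_net = 11373 − 7914 = 3459 J.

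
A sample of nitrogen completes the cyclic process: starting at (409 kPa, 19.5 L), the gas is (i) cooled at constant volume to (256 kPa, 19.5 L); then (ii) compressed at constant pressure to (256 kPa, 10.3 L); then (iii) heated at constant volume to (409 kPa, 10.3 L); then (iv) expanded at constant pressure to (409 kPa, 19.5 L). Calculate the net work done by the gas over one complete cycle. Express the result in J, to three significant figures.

W_net ≈ 1410 J

Constant-volume legs do no work.
W(ii) = (256)(10.3 − 19.5) = -2355 J; W(iv) = (409)(19.5 − 10.3) = 3763 J.
W_net = -2355 + 3763 = 1408 J (the clockwise enclosed area).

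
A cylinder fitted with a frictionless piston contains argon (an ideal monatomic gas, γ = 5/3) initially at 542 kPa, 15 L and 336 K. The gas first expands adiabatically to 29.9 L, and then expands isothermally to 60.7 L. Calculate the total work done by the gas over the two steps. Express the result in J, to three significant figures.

Step 1 (adiabatic): W = (P₁V₁ − P₂V₂)/(γ−1) = (8130 − 5133)/0.667 = 4496 J.
After step 1: P = 171.7 kPa, V = 29.9 L, T = 212.1 K.
Step 2 (isothermal): W = P₁V₁ ln(V₂/V₁) = (5133) ln(60.7/29.9) = 3635 J.
W_total = 4496 + 3635 = 8130 J.

W_total ≈ 8130 J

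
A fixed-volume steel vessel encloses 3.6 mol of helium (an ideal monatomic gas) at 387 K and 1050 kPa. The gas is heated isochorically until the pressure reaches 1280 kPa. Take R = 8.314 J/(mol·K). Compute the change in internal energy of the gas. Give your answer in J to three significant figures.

Constant volume ⇒ W = 0, so Q = ΔU = nCᵥΔT with Cᵥ = 3R/2 = 12.47 J/(mol·K).
At constant V, T₂/T₁ = P₂/P₁ ⇒ ΔT = T₁(P₂/P₁ − 1) = 387·(1280/1050 − 1) = 84.77 K.
ΔU = (3.6)(12.47)(84.77) = 3806 J.

ΔU ≈ 3810 J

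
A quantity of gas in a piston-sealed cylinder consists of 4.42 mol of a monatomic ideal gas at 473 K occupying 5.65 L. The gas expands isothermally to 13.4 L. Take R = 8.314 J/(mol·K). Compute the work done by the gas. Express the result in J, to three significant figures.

Isothermal: W = nRT ln(V₂/V₁).
W = (4.42)(8.314)(473) × ln(13.4/5.65)
  = 17382 × 0.8636
W_by_gas = 15011 J.

W ≈ 15000 J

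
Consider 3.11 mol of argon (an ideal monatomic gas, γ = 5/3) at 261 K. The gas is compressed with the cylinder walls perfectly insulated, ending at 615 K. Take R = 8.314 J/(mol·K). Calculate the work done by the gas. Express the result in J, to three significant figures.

W ≈ -13700 J

Adiabatic ⇒ Q = 0, so W_by = −ΔU = nCᵥ(T₁ − T₂).
Cᵥ = 3R/2 = 12.47 J/(mol·K).
W = (3.11)(12.47)(261 − 615) = -13730 J.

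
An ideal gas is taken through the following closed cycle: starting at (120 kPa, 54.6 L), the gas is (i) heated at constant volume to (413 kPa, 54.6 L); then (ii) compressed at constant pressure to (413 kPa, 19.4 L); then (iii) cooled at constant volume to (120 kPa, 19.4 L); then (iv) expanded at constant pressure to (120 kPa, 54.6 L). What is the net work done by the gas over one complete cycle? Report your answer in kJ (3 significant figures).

Constant-volume legs do no work.
W(ii) = (413)(19.4 − 54.6) = -14538 J; W(iv) = (120)(54.6 − 19.4) = 4224 J.
W_net = -14538 + 4224 = -10314 J (the counter-clockwise enclosed area).

W_net ≈ -10.3 kJ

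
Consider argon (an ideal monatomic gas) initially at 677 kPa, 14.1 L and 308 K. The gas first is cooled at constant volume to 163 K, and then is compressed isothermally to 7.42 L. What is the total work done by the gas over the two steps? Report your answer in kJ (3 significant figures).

Step 1 (isochoric): W = 0 (constant volume).
After step 1: P = 358.3 kPa (V unchanged).
Step 2 (isothermal): W = P₁V₁ ln(V₂/V₁) = (5052) ln(7.42/14.1) = -3243 J.
W_total = 0 − 3243 = -3243 J.

W_total ≈ -3.24 kJ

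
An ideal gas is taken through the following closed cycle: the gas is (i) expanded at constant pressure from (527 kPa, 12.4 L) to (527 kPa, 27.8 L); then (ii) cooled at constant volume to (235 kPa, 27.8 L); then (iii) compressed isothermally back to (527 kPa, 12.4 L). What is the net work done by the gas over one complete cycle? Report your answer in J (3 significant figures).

Leg (i): W = PΔV = (527)(27.8 − 12.4) = 8116 J.
Leg (ii): W = 0.
Leg (iii): W = PᵢVᵢ ln(V_f/Vᵢ) = (6533) ln(12.4/27.8) = -5274 J.
W_net = 8116 − 5274 = 2841 J.

W_net ≈ 2840 J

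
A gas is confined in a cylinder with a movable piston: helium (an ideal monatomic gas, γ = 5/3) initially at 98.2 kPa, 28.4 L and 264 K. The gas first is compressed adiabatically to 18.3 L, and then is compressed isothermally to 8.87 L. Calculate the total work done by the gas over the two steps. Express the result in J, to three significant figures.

Step 1 (adiabatic): W = (P₁V₁ − P₂V₂)/(γ−1) = (2789 − 3738)/0.667 = -1424 J.
After step 1: P = 204.3 kPa, V = 18.3 L, T = 353.9 K.
Step 2 (isothermal): W = P₁V₁ ln(V₂/V₁) = (3738) ln(8.87/18.3) = -2707 J.
W_total = -1424 − 2707 = -4132 J.

W_total ≈ -4130 J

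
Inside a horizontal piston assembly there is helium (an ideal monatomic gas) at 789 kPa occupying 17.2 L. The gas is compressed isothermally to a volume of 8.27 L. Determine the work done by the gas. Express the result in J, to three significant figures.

W ≈ -9940 J

Isothermal: W = nRT ln(V₂/V₁) = P₁V₁ ln(V₂/V₁).
P₁V₁ = (789 kPa)(17.2 L) = 13571 J.
W = 13571 × ln(8.27/17.2) = 13571 × -0.7323
W_by_gas = -9938 J.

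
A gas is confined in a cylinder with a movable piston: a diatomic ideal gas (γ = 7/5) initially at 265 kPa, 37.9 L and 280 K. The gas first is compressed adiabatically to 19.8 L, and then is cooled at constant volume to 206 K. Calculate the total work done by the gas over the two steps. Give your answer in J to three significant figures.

W_total ≈ -7450 J

Step 1 (adiabatic): W = (P₁V₁ − P₂V₂)/(γ−1) = (10044 − 13022)/0.4 = -7446 J.
Step 2 (isochoric): W = 0 (constant volume).
W_total = -7446 + 0 = -7446 J.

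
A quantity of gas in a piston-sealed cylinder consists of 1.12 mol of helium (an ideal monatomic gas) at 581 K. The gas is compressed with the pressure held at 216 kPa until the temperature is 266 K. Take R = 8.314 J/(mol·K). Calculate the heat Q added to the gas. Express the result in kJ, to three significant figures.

Q ≈ -7.33 kJ

Isobaric: W = nRΔT = (1.12)(8.314)(-315) = -2933 J.
ΔU = nCᵥΔT with Cᵥ = 3R/2: ΔU = (1.12)(12.47)(-315) = -4400 J.
Q = ΔU + W = -4400 − 2933 = -7333 J.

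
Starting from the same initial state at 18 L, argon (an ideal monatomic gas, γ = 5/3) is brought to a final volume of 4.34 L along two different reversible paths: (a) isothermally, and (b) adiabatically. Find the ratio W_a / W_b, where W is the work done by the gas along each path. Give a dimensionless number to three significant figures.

Path (a) isothermal: W = P₁V₁ ln(V₂/V₁) → W_a/(P₁V₁) = -1.422.
Path (b) adiabatic: W = P₁V₁(1 − (V₁/V₂)^(γ−1))/(γ−1) → W_b/(P₁V₁) = -2.372.
W_a / W_b = -1.422 / -2.372 = 0.5997.

W_a / W_b ≈ 0.600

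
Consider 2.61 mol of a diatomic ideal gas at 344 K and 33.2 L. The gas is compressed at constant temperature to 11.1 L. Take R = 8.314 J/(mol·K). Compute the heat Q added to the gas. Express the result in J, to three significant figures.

Isothermal ⇒ ΔU = 0, so Q = W = nRT ln(V₂/V₁).
Q = (2.61)(8.314)(344) ln(11.1/33.2) = 7465 × -1.096 = -8178 J.

Q ≈ -8180 J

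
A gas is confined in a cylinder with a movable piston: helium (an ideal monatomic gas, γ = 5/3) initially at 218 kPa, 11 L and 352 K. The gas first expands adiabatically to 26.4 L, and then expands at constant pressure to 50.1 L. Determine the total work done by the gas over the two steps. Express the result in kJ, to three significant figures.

W_total ≈ 2.79 kJ

Step 1 (adiabatic): W = (P₁V₁ − P₂V₂)/(γ−1) = (2398 − 1338)/0.667 = 1590 J.
After step 1: P = 50.67 kPa, V = 26.4 L, T = 196.4 K.
Step 2 (isobaric): W = PΔV = (50.67 kPa)(50.1 − 26.4 L) = 1201 J.
W_total = 1590 + 1201 = 2791 J.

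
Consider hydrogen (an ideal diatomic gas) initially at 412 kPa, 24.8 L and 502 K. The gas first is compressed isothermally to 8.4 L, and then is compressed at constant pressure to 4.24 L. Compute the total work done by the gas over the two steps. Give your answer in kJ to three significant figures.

W_total ≈ -16.1 kJ

Step 1 (isothermal): W = P₁V₁ ln(V₂/V₁) = (10218) ln(8.4/24.8) = -11062 J.
After step 1: P = 1216 kPa, V = 8.4 L, T = 502 K.
Step 2 (isobaric): W = PΔV = (1216 kPa)(4.24 − 8.4 L) = -5060 J.
W_total = -11062 − 5060 = -16122 J.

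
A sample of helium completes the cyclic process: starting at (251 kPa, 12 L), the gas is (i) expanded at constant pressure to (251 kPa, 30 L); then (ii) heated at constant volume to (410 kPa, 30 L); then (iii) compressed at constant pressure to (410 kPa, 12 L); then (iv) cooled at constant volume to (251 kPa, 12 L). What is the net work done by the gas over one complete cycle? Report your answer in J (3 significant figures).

Constant-volume legs do no work.
W(i) = (251)(30 − 12) = 4518 J; W(iii) = (410)(12 − 30) = -7380 J.
W_net = 4518 − 7380 = -2862 J (the counter-clockwise enclosed area).

W_net ≈ -2860 J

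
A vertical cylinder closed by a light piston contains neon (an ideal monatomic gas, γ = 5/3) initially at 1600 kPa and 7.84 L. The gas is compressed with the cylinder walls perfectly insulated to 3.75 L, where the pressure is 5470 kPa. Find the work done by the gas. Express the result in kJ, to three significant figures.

W ≈ -12.0 kJ

Adiabatic: W = (P₁V₁ − P₂V₂)/(γ − 1) with γ = 5/3.
P₁V₁ = 12544 J, P₂V₂ = 20512 J.
W = (12544 − 20512) / 0.6667 = -11953 J.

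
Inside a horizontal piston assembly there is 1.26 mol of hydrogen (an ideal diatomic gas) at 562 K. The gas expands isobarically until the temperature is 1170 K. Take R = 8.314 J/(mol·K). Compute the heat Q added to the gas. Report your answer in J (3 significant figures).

Q ≈ 22300 J

Isobaric: W = nRΔT = (1.26)(8.314)(608) = 6369 J.
ΔU = nCᵥΔT with Cᵥ = 5R/2: ΔU = (1.26)(20.79)(608) = 15923 J.
Q = ΔU + W = 15923 + 6369 = 22292 J.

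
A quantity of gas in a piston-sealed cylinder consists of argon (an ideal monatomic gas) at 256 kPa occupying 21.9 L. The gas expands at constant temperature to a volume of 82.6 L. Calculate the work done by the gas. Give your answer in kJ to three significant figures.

Isothermal: W = nRT ln(V₂/V₁) = P₁V₁ ln(V₂/V₁).
P₁V₁ = (256 kPa)(21.9 L) = 5606 J.
W = 5606 × ln(82.6/21.9) = 5606 × 1.328
W_by_gas = 7443 J.

W ≈ 7.44 kJ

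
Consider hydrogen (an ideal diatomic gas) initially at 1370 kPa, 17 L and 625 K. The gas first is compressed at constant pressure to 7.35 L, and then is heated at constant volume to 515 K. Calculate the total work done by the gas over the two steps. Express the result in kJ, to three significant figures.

W_total ≈ -13.2 kJ

Step 1 (isobaric): W = PΔV = (1370 kPa)(7.35 − 17 L) = -13220 J.
Step 2 (isochoric): W = 0 (constant volume).
W_total = -13220 + 0 = -13220 J.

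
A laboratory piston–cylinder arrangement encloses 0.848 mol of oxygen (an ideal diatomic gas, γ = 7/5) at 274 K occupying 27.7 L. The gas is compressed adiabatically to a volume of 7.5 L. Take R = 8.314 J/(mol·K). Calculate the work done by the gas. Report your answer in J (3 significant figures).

W ≈ -3320 J

Adiabatic: TV^(γ−1) = const with γ = 7/5.
T₂ = T₁ (V₁/V₂)^(γ−1) = 274 × (27.7/7.5)^0.4 = 274 × 1.686 = 462.1 K.
W_by = nCᵥ(T₁ − T₂) = (0.848)(20.79)(274 − 462.1) = -3315 J.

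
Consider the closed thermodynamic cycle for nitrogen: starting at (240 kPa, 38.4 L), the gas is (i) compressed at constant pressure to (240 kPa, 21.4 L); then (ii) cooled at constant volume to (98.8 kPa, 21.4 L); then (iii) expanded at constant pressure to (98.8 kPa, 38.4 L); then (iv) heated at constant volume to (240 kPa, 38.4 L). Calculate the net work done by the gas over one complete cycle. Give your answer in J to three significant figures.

Constant-volume legs do no work.
W(i) = (240)(21.4 − 38.4) = -4080 J; W(iii) = (98.8)(38.4 − 21.4) = 1680 J.
W_net = -4080 + 1680 = -2400 J (the counter-clockwise enclosed area).

W_net ≈ -2400 J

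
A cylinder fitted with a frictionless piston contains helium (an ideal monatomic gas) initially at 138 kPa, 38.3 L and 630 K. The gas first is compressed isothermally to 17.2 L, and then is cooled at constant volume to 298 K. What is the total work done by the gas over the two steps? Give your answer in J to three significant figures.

Step 1 (isothermal): W = P₁V₁ ln(V₂/V₁) = (5285) ln(17.2/38.3) = -4231 J.
Step 2 (isochoric): W = 0 (constant volume).
W_total = -4231 + 0 = -4231 J.

W_total ≈ -4230 J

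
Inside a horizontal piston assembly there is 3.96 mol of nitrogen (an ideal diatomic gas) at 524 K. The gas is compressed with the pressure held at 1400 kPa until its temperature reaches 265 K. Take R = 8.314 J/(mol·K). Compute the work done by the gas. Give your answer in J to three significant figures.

W ≈ -8530 J

Isobaric: W = P ΔV = nR ΔT.
W = (3.96)(8.314)(265 − 524) = -8527 J.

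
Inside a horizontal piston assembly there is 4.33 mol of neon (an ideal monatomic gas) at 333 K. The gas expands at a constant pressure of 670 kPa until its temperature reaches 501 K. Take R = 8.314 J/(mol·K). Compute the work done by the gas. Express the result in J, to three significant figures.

W ≈ 6050 J

Isobaric: W = P ΔV = nR ΔT.
W = (4.33)(8.314)(501 − 333) = 6048 J.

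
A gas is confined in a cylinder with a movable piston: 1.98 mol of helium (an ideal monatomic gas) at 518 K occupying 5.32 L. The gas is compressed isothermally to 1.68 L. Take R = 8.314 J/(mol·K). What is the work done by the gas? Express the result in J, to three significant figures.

Isothermal: W = nRT ln(V₂/V₁).
W = (1.98)(8.314)(518) × ln(1.68/5.32)
  = 8527 × -1.153
W_by_gas = -9829 J.

W ≈ -9830 J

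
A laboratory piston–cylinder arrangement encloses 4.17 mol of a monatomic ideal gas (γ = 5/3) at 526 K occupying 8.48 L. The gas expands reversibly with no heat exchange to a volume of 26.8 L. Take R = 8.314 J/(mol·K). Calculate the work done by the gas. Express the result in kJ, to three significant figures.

Adiabatic: TV^(γ−1) = const with γ = 5/3.
T₂ = T₁ (V₁/V₂)^(γ−1) = 526 × (8.48/26.8)^0.667 = 526 × 0.4643 = 244.2 K.
W_by = nCᵥ(T₁ − T₂) = (4.17)(12.47)(526 − 244.2) = 14652 J.

W ≈ 14.7 kJ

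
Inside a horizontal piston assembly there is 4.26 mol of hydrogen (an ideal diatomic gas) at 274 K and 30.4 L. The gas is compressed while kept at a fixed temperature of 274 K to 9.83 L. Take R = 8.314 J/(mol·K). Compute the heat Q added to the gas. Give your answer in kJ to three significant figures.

Isothermal ⇒ ΔU = 0, so Q = W = nRT ln(V₂/V₁).
Q = (4.26)(8.314)(274) ln(9.83/30.4) = 9704 × -1.129 = -10956 J.

Q ≈ -11.0 kJ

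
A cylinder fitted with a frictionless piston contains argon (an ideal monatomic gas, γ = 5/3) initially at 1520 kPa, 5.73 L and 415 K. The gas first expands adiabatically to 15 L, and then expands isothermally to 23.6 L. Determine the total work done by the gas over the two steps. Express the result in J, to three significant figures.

W_total ≈ 8260 J

Step 1 (adiabatic): W = (P₁V₁ − P₂V₂)/(γ−1) = (8710 − 4585)/0.667 = 6186 J.
After step 1: P = 305.7 kPa, V = 15 L, T = 218.5 K.
Step 2 (isothermal): W = P₁V₁ ln(V₂/V₁) = (4585) ln(23.6/15) = 2078 J.
W_total = 6186 + 2078 = 8264 J.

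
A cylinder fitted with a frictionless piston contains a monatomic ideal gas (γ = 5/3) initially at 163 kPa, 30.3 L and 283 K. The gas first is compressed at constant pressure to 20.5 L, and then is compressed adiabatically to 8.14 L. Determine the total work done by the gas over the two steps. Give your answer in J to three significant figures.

Step 1 (isobaric): W = PΔV = (163 kPa)(20.5 − 30.3 L) = -1597 J.
After step 1: P = 163 kPa, V = 20.5 L, T = 191.5 K.
Step 2 (adiabatic): W = (P₁V₁ − P₂V₂)/(γ−1) = (3342 − 6185)/0.667 = -4266 J.
W_total = -1597 − 4266 = -5863 J.

W_total ≈ -5860 J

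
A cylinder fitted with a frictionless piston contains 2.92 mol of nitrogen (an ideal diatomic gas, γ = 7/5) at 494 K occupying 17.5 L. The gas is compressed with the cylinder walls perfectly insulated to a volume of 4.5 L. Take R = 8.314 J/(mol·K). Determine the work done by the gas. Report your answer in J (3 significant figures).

W ≈ -21600 J

Adiabatic: TV^(γ−1) = const with γ = 7/5.
T₂ = T₁ (V₁/V₂)^(γ−1) = 494 × (17.5/4.5)^0.4 = 494 × 1.722 = 850.5 K.
W_by = nCᵥ(T₁ − T₂) = (2.92)(20.79)(494 − 850.5) = -21635 J.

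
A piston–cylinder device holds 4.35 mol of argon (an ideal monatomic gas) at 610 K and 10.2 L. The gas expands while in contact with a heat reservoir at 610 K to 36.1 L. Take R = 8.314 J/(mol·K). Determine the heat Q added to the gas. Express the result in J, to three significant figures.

Isothermal ⇒ ΔU = 0, so Q = W = nRT ln(V₂/V₁).
Q = (4.35)(8.314)(610) ln(36.1/10.2) = 22061 × 1.264 = 27883 J.

Q ≈ 27900 J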